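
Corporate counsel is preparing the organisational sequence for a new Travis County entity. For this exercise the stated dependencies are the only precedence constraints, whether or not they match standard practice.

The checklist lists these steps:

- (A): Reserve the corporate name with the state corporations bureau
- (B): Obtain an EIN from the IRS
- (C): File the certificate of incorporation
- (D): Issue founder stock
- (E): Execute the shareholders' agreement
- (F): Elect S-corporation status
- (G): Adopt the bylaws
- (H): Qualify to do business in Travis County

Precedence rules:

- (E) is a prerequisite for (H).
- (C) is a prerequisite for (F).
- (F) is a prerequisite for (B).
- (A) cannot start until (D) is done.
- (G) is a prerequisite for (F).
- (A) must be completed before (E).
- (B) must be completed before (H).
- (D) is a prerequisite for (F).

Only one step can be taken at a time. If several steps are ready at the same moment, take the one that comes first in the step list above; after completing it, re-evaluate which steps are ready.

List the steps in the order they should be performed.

Nothing is required for (C), (D) and (G). (C) is listed earlier → (C) first.
Now (D) and (G) have their prerequisites met. (D) is listed earlier, so (D) next.
(A) now also ready, so the ready set is {(A), (G)}; (A) is listed earlier → (A).
(E) now also ready, so the ready set is {(E), (G)}; (E) is listed earlier → (E).
That leaves (G) as the only ready step → (G).
Next only (F) has its prerequisites met → (F).
That leaves (B) as the only ready step → (B).
That leaves (H) as the only ready step → (H).

(C), (D), (A), (E), (G), (F), (B), (H)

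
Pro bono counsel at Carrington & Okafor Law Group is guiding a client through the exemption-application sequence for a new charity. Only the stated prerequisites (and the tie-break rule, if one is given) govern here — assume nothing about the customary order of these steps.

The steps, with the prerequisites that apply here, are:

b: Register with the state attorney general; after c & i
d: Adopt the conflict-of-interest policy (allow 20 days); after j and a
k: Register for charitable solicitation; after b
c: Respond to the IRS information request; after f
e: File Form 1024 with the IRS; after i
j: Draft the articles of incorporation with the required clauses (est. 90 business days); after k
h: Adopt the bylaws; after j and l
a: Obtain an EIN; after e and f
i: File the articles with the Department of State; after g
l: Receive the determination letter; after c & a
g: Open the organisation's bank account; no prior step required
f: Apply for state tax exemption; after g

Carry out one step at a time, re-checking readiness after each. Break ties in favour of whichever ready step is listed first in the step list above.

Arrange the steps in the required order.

g → i → e → f → c → b → k → j → a → d → l → h

g is the only step with nothing outstanding, so it goes first.
Now i and f have their prerequisites met. i is listed earlier, so i next.
Ready: e and f. e is listed earlier → e.
f is the only step now ready → f.
Ready: c and a. c is listed earlier → c.
b and a are both available; b is listed earlier → b.
k now also ready, so the ready set is {k, a}; k is listed earlier → k.
j and a are both available; j is listed earlier → j.
a needed e and f, now all done → a.
Ready: d and l. d is listed earlier → d.
l needed c and a, now all done → l.
h needed j and l, now all done → h.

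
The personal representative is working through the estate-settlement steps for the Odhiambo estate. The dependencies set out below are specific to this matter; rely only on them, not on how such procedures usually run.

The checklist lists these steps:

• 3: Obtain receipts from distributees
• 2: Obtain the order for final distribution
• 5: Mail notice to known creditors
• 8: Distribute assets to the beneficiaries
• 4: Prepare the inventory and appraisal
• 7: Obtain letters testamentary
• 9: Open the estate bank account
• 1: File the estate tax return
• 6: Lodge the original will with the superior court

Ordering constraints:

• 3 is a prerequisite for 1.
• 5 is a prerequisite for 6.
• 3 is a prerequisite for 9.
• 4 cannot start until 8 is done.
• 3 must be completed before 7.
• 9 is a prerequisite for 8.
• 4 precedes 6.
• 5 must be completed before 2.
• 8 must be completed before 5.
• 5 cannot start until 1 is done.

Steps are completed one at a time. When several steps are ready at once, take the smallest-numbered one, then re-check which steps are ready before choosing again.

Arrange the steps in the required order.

3 → 1 → 7 → 9 → 8 → 4 → 5 → 2 → 6

3 is the only step with nothing outstanding, so it goes first.
Ready: 1, 7 and 9. 1 has the earlier label → 1.
7 and 9 are both available; 7 has the earlier label → 7.
9 needed 3, now all done → 9.
8 is the only step now ready → 8.
4 and 5 are both available; 4 has the earlier label → 4.
5 is the only step now ready → 5.
Ready: 2 and 6. 2 has the earlier label → 2.
6 is the only step now ready → 6.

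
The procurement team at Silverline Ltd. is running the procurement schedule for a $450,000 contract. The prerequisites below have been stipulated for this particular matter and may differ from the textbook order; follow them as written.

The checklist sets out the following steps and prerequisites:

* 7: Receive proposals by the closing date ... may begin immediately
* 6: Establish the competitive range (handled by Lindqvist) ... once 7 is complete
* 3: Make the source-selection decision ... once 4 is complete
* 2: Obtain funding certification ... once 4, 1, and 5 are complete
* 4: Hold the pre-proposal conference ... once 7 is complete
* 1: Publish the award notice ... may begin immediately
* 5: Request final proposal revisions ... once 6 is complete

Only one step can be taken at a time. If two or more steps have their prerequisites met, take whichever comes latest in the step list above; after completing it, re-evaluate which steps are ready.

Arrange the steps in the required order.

1, 7, 4, 3, 6, 5, 2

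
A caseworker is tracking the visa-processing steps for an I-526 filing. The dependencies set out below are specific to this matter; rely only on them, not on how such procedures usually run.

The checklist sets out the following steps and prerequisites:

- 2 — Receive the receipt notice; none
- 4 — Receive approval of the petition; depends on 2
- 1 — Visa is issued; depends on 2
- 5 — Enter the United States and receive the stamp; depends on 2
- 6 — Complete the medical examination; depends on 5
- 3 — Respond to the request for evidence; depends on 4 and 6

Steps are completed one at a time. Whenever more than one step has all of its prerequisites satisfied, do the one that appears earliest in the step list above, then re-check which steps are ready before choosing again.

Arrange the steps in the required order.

2 is the only step with nothing outstanding, so it goes first.
4, 1 and 5 are all available; 4 is listed earlier → 4.
Ready: 1 and 5. 1 is listed earlier → 1.
5 is the only step now ready → 5.
That leaves 6 as the only ready step → 6.
3 needed 4 and 6, now all done → 3.

2 → 4 → 1 → 5 → 6 → 3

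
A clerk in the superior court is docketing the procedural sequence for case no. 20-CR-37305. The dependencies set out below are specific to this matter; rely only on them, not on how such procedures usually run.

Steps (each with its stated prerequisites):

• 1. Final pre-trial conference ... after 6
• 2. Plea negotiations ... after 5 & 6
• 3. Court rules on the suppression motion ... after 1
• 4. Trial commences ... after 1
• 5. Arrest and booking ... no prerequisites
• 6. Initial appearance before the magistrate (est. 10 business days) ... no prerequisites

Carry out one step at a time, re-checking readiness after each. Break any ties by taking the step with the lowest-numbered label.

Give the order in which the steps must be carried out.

5 and 6 have no prerequisites; 5 has the earlier label, so 5 is first.
Next only 6 has its prerequisites met → 6.
1 and 2 are both available; 1 has the earlier label → 1.
Now 2, 3 and 4 have their prerequisites met. 2 has the earlier label, so 2 next.
3 and 4 are both available; 3 has the earlier label → 3.
4 needed 1, now all done → 4.

5 → 6 → 1 → 2 → 3 → 4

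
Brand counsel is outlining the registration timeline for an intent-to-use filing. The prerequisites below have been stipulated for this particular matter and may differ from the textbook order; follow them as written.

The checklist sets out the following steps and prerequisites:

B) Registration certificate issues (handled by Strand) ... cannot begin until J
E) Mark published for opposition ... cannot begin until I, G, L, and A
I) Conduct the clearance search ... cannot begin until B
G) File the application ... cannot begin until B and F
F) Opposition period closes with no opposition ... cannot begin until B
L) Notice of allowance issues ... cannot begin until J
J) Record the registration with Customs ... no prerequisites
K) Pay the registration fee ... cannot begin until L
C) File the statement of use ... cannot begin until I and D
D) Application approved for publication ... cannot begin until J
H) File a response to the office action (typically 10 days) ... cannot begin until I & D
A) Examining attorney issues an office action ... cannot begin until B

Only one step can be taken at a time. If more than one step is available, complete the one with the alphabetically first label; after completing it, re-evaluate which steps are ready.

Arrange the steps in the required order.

J, B, A, D, F, G, I, C, H, L, E, K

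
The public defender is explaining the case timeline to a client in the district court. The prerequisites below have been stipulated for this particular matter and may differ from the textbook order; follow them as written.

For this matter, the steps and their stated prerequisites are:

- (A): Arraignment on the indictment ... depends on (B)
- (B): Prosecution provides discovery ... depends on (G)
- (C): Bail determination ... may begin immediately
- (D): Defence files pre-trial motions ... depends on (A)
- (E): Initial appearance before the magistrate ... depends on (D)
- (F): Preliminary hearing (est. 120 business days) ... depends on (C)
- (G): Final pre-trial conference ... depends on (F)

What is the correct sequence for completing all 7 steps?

(C), (F), (G), (B), (A), (D), (E)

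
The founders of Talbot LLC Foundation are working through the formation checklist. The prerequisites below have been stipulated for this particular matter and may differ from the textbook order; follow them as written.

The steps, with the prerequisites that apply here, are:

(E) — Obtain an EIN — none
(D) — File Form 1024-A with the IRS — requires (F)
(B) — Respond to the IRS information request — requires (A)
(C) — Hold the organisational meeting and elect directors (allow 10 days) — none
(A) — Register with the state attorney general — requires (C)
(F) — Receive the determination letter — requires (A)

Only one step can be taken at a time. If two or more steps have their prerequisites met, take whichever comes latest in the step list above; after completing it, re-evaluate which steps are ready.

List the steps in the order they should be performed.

(C) → (A) → (F) → (B) → (D) → (E)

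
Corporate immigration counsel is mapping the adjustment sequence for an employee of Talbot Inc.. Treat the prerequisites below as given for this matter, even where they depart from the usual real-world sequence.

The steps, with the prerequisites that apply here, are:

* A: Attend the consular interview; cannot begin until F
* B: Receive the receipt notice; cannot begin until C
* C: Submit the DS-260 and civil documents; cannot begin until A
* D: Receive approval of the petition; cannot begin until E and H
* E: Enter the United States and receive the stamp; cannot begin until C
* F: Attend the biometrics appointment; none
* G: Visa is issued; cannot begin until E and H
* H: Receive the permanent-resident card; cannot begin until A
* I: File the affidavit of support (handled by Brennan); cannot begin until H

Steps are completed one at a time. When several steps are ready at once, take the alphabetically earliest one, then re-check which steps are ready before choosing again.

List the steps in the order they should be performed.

F A C B E H D G I

Only F has no prerequisites, so it is first.
A is the only step now ready → A.
Ready: C and H. C has the earlier label → C.
Ready: B, E and H. B has the earlier label → B.
Now E and H have their prerequisites met. E has the earlier label, so E next.
Next only H has its prerequisites met → H.
Ready: D, G and I. D has the earlier label → D.
G and I are both available; G has the earlier label → G.
I needed H, now all done → I.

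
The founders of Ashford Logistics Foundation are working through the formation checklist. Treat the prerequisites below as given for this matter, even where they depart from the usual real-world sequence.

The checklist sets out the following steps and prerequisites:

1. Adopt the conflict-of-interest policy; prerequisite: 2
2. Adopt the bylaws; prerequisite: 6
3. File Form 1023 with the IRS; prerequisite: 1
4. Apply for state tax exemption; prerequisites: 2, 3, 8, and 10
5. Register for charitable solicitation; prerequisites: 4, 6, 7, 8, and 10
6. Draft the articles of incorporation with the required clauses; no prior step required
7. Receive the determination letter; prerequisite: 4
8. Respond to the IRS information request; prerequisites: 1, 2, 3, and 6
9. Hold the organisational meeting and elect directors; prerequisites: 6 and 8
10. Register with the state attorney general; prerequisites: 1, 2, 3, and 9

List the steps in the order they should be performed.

6 → 2 → 1 → 3 → 8 → 9 → 10 → 4 → 7 → 5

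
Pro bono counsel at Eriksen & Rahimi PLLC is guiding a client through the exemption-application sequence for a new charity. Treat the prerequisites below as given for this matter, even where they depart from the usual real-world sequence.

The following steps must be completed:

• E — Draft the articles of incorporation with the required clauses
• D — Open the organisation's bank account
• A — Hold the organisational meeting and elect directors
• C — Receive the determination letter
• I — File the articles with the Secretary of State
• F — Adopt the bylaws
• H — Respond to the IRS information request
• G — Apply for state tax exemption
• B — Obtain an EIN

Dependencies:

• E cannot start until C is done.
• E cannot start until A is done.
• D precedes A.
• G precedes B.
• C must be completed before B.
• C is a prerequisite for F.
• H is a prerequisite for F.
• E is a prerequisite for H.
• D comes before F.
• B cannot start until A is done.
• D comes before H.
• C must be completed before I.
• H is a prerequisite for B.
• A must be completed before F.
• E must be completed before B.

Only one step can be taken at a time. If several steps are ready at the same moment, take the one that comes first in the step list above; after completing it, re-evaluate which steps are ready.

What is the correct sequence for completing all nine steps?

D, A, C, E, I, H, F, G, B

Nothing is required for D, C and G. D is listed earlier → D first.
A now also ready, so the ready set is {A, C, G}; A is listed earlier → A.
Ready: C and G. C is listed earlier → C.
E and I now also ready, so the ready set is {E, I, G}; E is listed earlier → E.
Ready: I, H and G. I is listed earlier → I.
Now H and G have their prerequisites met. H is listed earlier, so H next.
F and G are both available; F is listed earlier → F.
Next only G has its prerequisites met → G.
B needed E, A, C, H and G, now all done → B.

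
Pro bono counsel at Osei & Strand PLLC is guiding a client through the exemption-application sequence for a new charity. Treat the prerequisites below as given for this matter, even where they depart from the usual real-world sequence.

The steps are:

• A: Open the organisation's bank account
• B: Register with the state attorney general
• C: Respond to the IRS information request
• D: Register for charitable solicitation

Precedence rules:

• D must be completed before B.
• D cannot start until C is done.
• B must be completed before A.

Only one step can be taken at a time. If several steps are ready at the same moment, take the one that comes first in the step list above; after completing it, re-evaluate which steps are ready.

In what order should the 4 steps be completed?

C, D, B, A

C has no prerequisites → C first.
D is the only step now ready → D.
B needed D, now all done → B.
Next only A has its prerequisites met → A.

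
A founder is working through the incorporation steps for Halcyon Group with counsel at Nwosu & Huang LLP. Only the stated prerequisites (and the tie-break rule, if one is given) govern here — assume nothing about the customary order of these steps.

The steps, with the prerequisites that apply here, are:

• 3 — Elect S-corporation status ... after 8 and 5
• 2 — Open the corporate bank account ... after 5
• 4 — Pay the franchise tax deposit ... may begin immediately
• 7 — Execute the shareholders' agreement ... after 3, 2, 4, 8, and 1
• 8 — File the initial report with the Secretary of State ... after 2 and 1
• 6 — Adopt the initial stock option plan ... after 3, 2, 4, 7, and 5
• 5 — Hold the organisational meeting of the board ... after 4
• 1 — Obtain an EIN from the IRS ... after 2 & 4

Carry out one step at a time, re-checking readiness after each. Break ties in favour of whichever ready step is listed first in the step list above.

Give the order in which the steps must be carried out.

4 → 5 → 2 → 1 → 8 → 3 → 7 → 6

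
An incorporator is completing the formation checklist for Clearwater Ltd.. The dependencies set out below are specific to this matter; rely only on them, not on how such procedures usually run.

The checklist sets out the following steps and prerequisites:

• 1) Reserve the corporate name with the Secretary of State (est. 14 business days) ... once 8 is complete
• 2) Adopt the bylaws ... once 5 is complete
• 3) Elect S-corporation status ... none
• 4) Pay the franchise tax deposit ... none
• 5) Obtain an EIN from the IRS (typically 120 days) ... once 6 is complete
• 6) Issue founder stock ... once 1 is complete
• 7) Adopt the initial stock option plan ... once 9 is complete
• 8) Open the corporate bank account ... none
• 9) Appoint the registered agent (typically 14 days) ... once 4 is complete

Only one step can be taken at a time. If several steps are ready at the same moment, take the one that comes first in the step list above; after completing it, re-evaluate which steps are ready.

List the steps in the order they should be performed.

3, 4 and 8 have no prerequisites; 3 is listed earlier, so 3 is first.
4 and 8 are both available; 4 is listed earlier → 4.
9 now also ready, so the ready set is {8, 9}; 8 is listed earlier → 8.
1 and 9 are both available; 1 is listed earlier → 1.
6 now also ready, so the ready set is {6, 9}; 6 is listed earlier → 6.
5 now also ready, so the ready set is {5, 9}; 5 is listed earlier → 5.
Now 2 and 9 have their prerequisites met. 2 is listed earlier, so 2 next.
That leaves 9 as the only ready step → 9.
7 needed 9, now all done → 7.

3, 4, 8, 1, 6, 5, 2, 9, 7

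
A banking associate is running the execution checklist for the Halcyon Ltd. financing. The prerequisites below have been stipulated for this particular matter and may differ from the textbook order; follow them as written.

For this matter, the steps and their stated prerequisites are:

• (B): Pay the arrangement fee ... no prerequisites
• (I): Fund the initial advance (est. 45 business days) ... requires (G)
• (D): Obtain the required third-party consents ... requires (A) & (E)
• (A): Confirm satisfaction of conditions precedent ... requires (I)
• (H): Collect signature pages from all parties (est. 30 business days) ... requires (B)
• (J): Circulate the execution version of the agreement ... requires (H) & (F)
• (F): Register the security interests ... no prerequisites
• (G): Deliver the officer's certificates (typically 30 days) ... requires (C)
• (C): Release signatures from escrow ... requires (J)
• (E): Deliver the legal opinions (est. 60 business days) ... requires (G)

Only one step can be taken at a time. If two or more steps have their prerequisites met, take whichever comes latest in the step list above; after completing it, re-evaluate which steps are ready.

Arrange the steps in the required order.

(F) → (B) → (H) → (J) → (C) → (G) → (E) → (I) → (A) → (D)

(F) and (B) have no prerequisites; (F) is listed later, so (F) is first.
That leaves (B) as the only ready step → (B).
(H) is the only step now ready → (H).
Next only (J) has its prerequisites met → (J).
Next only (C) has its prerequisites met → (C).
Next only (G) has its prerequisites met → (G).
Now (E) and (I) have their prerequisites met. (E) is listed later, so (E) next.
(I) is the only step now ready → (I).
That leaves (A) as the only ready step → (A).
(D) needed (E) and (A), now all done → (D).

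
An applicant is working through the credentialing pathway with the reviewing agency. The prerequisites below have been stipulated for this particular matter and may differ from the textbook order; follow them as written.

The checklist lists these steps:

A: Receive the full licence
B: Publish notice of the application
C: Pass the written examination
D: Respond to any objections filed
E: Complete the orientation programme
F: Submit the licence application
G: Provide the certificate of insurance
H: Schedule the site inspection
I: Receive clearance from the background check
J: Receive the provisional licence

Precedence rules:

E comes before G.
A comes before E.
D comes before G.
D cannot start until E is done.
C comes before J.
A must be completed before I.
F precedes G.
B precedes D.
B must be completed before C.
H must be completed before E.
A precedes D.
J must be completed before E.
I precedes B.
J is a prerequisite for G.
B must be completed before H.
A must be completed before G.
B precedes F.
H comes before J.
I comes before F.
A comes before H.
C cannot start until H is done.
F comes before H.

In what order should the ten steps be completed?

A, I, B, F, H, C, J, E, D, G

A is the only step with nothing outstanding, so it goes first.
That leaves I as the only ready step → I.
That leaves B as the only ready step → B.
That leaves F as the only ready step → F.
Next only H has its prerequisites met → H.
C is the only step now ready → C.
J needed C and H, now all done → J.
That leaves E as the only ready step → E.
D needed A, B and E, now all done → D.
G needed A, D, E, F and J, now all done → G.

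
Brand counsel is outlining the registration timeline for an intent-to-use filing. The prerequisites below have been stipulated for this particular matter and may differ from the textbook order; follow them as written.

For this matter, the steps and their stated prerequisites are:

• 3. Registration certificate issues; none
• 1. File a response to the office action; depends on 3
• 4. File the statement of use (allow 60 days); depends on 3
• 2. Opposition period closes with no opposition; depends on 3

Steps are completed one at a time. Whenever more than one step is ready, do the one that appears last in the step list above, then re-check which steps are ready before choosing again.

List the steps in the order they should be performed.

3 → 2 → 4 → 1

3 has no prerequisites → 3 first.
Ready: 2, 4 and 1. 2 is listed later → 2.
4 and 1 are both available; 4 is listed later → 4.
1 needed 3, now all done → 1.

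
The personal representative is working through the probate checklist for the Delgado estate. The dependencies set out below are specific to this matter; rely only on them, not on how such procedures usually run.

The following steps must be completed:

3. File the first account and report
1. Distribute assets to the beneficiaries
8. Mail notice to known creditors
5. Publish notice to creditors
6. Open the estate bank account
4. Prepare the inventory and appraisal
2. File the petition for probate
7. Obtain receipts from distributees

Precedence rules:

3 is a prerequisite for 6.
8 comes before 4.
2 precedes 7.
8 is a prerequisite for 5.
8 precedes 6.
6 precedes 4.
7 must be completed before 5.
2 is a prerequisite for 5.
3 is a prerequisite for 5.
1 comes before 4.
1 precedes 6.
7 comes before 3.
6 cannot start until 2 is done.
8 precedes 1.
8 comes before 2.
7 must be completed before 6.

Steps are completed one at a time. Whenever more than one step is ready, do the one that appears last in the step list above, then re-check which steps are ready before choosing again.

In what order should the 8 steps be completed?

8 → 2 → 7 → 1 → 3 → 6 → 4 → 5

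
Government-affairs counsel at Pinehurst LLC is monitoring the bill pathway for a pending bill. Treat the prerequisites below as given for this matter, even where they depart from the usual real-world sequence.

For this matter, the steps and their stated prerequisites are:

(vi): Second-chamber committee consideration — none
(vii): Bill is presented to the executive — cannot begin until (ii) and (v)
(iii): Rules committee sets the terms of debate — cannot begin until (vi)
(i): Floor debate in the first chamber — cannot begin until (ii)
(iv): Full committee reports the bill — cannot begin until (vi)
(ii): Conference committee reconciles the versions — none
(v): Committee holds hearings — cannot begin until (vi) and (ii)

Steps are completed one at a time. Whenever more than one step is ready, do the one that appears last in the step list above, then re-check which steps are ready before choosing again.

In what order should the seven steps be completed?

Nothing is required for (ii) and (vi). (ii) is listed later → (ii) first.
Ready: (i) and (vi). (i) is listed later → (i).
(vi) is the only step now ready → (vi).
(v), (iv) and (iii) are all available; (v) is listed later → (v).
Ready: (iv), (iii) and (vii). (iv) is listed later → (iv).
(iii) and (vii) are both available; (iii) is listed later → (iii).
(vii) needed (v) and (ii), now all done → (vii).

(ii) (i) (vi) (v) (iv) (iii) (vii)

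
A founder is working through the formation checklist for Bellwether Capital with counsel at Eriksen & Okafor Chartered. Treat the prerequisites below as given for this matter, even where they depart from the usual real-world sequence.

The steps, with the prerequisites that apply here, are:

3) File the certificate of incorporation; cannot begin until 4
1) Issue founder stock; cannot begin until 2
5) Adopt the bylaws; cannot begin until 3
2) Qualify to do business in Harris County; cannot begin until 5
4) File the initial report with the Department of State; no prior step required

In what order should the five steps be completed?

4 has no prerequisites → 4 first.
3 needed 4, now all done → 3.
That leaves 5 as the only ready step → 5.
2 is the only step now ready → 2.
1 needed 2, now all done → 1.

4, 3, 5, 2, 1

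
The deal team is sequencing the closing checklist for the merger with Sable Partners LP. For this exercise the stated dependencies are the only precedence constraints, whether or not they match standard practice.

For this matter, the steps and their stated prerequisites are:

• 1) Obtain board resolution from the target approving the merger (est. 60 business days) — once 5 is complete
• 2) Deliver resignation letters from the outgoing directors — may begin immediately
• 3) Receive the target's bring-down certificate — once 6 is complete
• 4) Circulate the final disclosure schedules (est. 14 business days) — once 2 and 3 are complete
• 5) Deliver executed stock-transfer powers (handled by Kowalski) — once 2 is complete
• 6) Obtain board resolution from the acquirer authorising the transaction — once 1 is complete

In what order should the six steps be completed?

2 5 1 6 3 4

Only 2 has no prerequisites, so it is first.
5 needed 2, now all done → 5.
1 is the only step now ready → 1.
6 needed 1, now all done → 6.
3 needed 6, now all done → 3.
That leaves 4 as the only ready step → 4.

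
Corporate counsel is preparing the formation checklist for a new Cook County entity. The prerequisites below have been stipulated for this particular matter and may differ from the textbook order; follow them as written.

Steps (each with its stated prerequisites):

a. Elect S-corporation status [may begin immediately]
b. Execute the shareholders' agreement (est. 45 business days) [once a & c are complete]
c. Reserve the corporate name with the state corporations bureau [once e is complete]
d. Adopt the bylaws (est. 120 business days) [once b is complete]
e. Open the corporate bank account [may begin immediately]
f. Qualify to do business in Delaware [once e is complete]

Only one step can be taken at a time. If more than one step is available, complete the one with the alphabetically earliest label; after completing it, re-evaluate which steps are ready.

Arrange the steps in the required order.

Nothing is required for a and e. a has the earlier label → a first.
e is the only step now ready → e.
Ready: c and f. c has the earlier label → c.
b now also ready, so the ready set is {b, f}; b has the earlier label → b.
Ready: d and f. d has the earlier label → d.
f needed e, now all done → f.

a → e → c → b → d → f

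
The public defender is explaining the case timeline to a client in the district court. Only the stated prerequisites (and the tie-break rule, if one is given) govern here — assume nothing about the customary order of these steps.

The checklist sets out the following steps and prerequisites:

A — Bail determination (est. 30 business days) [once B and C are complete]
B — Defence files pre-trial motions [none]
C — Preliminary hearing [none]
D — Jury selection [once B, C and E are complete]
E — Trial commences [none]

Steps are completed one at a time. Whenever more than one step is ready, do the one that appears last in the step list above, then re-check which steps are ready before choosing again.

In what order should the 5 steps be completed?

E → C → B → D → A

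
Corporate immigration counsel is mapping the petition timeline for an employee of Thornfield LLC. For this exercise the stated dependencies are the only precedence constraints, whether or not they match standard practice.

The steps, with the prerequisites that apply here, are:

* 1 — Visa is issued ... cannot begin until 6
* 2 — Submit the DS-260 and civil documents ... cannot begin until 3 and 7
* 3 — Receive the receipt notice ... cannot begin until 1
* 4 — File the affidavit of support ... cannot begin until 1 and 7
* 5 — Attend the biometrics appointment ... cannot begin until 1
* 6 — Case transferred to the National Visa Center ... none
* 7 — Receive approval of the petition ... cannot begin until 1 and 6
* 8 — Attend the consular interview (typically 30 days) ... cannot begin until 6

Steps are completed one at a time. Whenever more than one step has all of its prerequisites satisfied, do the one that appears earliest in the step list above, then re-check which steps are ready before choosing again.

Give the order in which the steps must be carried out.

6, 1, 3, 5, 7, 2, 4, 8

6 has no prerequisites → 6 first.
Ready: 1 and 8. 1 is listed earlier → 1.
3, 5, 7 and 8 are all available; 3 is listed earlier → 3.
Ready: 5, 7 and 8. 5 is listed earlier → 5.
7 and 8 are both available; 7 is listed earlier → 7.
2 and 4 now also ready, so the ready set is {2, 4, 8}; 2 is listed earlier → 2.
Now 4 and 8 have their prerequisites met. 4 is listed earlier, so 4 next.
That leaves 8 as the only ready step → 8.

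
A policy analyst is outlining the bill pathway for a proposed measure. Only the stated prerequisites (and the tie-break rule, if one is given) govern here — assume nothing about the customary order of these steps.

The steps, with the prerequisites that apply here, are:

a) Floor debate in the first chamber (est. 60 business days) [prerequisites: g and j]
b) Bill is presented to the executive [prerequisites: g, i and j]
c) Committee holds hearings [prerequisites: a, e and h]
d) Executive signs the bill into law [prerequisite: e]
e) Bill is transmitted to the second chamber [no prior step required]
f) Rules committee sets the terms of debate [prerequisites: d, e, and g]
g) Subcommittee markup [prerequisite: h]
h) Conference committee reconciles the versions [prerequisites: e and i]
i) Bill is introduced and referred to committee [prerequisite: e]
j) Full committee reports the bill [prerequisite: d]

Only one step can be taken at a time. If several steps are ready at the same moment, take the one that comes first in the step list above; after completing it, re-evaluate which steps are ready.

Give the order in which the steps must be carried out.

Only e has no prerequisites, so it is first.
Ready: d and i. d is listed earlier → d.
Ready: i and j. i is listed earlier → i.
Ready: h and j. h is listed earlier → h.
g now also ready, so the ready set is {g, j}; g is listed earlier → g.
Ready: f and j. f is listed earlier → f.
j is the only step now ready → j.
a and b are both available; a is listed earlier → a.
c now also ready, so the ready set is {b, c}; b is listed earlier → b.
c is the only step now ready → c.

e → d → i → h → g → f → j → a → b → c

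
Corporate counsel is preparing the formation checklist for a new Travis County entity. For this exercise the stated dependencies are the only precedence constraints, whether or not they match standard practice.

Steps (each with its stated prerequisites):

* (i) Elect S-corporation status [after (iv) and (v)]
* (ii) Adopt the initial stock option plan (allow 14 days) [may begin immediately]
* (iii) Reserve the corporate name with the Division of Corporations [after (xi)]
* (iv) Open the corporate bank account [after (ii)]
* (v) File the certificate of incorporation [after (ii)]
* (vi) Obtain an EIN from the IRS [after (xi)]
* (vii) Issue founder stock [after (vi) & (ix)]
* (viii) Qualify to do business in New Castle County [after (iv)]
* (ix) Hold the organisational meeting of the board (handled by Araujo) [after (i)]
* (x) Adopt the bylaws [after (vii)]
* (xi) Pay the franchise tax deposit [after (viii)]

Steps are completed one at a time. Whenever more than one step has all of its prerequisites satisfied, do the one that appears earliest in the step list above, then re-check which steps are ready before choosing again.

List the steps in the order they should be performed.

(ii) (iv) (v) (i) (viii) (ix) (xi) (iii) (vi) (vii) (x)

(ii) is the only step with nothing outstanding, so it goes first.
Ready: (iv) and (v). (iv) is listed earlier → (iv).
(viii) now also ready, so the ready set is {(v), (viii)}; (v) is listed earlier → (v).
(i) now also ready, so the ready set is {(i), (viii)}; (i) is listed earlier → (i).
Now (viii) and (ix) have their prerequisites met. (viii) is listed earlier, so (viii) next.
(xi) now also ready, so the ready set is {(ix), (xi)}; (ix) is listed earlier → (ix).
(xi) needed (viii), now all done → (xi).
Now (iii) and (vi) have their prerequisites met. (iii) is listed earlier, so (iii) next.
Next only (vi) has its prerequisites met → (vi).
That leaves (vii) as the only ready step → (vii).
(x) needed (vii), now all done → (x).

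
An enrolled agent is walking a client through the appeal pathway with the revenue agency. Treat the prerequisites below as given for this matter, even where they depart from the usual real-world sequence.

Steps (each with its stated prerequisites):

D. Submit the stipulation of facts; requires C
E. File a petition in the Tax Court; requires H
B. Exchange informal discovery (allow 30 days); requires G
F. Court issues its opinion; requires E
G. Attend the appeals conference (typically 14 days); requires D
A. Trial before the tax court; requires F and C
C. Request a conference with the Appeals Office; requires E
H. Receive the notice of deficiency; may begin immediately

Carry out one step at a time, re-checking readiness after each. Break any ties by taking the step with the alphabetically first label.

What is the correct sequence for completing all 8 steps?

H, E, C, D, F, A, G, B

H has no prerequisites → H first.
E needed H, now all done → E.
C and F are both available; C has the earlier label → C.
D now also ready, so the ready set is {D, F}; D has the earlier label → D.
G now also ready, so the ready set is {F, G}; F has the earlier label → F.
A and G are both available; A has the earlier label → A.
Next only G has its prerequisites met → G.
Next only B has its prerequisites met → B.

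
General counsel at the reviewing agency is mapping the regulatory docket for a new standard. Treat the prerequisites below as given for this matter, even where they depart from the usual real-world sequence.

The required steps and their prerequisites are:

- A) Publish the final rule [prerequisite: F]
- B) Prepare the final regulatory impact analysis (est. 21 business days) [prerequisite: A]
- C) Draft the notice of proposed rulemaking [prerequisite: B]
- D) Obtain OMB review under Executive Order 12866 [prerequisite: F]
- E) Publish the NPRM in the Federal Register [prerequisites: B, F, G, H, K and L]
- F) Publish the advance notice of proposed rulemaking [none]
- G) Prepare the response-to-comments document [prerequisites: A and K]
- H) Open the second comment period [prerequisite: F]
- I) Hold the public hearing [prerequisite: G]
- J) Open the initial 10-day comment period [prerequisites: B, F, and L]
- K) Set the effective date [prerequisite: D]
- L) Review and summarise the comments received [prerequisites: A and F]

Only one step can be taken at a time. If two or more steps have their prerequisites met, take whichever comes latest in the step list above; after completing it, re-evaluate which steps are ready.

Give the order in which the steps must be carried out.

F is the only step with nothing outstanding, so it goes first.
Ready: H, D and A. H is listed later → H.
D and A are both available; D is listed later → D.
Now K and A have their prerequisites met. K is listed later, so K next.
That leaves A as the only ready step → A.
Ready: L, G and B. L is listed later → L.
G and B are both available; G is listed later → G.
Now I and B have their prerequisites met. I is listed later, so I next.
B needed A, now all done → B.
J, E and C are all available; J is listed later → J.
E and C are both available; E is listed later → E.
Next only C has its prerequisites met → C.

F, H, D, K, A, L, G, I, B, J, E, C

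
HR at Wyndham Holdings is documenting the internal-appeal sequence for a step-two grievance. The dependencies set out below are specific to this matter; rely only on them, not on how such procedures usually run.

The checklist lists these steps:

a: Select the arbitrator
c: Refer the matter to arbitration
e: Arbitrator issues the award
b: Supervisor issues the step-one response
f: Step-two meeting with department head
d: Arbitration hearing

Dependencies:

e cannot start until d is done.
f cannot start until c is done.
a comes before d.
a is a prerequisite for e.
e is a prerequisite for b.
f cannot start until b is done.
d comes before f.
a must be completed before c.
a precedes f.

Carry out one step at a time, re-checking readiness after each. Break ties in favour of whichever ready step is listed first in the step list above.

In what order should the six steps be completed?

a c d e b f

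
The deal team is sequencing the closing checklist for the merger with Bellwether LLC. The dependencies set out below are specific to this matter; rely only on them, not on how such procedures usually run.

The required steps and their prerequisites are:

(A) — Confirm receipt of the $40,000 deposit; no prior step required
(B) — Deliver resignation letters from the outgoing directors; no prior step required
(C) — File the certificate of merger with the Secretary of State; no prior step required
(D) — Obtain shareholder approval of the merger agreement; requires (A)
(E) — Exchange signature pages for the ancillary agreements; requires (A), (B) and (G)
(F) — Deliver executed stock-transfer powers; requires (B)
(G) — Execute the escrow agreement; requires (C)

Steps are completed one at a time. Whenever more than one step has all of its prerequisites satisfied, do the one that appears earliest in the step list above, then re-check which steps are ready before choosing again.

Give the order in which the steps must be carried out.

(A), (B) and (C) have no prerequisites; (A) is listed earlier, so (A) is first.
(B), (C) and (D) are all available; (B) is listed earlier → (B).
Now (C), (D) and (F) have their prerequisites met. (C) is listed earlier, so (C) next.
Ready: (D), (F) and (G). (D) is listed earlier → (D).
Ready: (F) and (G). (F) is listed earlier → (F).
(G) needed (C), now all done → (G).
That leaves (E) as the only ready step → (E).

(A) → (B) → (C) → (D) → (F) → (G) → (E)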